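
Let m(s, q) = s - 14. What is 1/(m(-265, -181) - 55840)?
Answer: -1/56119 ≈ -1.7819e-5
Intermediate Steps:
m(s, q) = -14 + s
1/(m(-265, -181) - 55840) = 1/((-14 - 265) - 55840) = 1/(-279 - 55840) = 1/(-56119) = -1/56119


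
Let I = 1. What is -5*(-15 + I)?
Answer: 70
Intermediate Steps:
-5*(-15 + I) = -5*(-15 + 1) = -5*(-14) = 70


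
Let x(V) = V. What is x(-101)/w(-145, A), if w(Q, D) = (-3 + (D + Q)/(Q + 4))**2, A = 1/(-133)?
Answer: -35519175909/1367002729 ≈ -25.983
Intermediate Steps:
A = -1/133 ≈ -0.0075188
w(Q, D) = (-3 + (D + Q)/(4 + Q))**2
x(-101)/w(-145, A) = -101*(4 - 145)**2/(12 - 1*(-1/133) + 2*(-145))**2 = -101*19881/(12 + 1/133 - 290)**2 = -101/((-36973/133)**2/19881) = -101/((1/19881)*(1367002729/17689)) = -101/1367002729/351675009 = -101*351675009/1367002729 = -35519175909/1367002729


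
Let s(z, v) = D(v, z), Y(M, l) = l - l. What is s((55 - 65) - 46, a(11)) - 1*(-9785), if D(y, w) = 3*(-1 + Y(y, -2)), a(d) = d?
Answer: 9782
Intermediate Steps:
Y(M, l) = 0
D(y, w) = -3 (D(y, w) = 3*(-1 + 0) = 3*(-1) = -3)
s(z, v) = -3
s((55 - 65) - 46, a(11)) - 1*(-9785) = -3 - 1*(-9785) = -3 + 9785 = 9782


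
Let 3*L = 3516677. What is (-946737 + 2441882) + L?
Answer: 8002112/3 ≈ 2.6674e+6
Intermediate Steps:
L = 3516677/3 (L = (⅓)*3516677 = 3516677/3 ≈ 1.1722e+6)
(-946737 + 2441882) + L = (-946737 + 2441882) + 3516677/3 = 1495145 + 3516677/3 = 8002112/3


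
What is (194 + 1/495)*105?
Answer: 672217/33 ≈ 20370.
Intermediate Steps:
(194 + 1/495)*105 = (96031/495)*105 = 672217/33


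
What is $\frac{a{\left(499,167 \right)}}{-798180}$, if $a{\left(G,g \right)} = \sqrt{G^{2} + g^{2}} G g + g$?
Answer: $- \frac{167}{798180} - \frac{83333 \sqrt{276890}}{798180} \approx -54.938$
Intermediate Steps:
$a{\left(G,g \right)} = g + G g \sqrt{G^{2} + g^{2}}$ ($a{\left(G,g \right)} = G \sqrt{G^{2} + g^{2}} g + g = G g \sqrt{G^{2} + g^{2}} + g = g + G g \sqrt{G^{2} + g^{2}}$)
$\frac{a{\left(499,167 \right)}}{-798180} = \frac{167 \left(1 + 499 \sqrt{499^{2} + 167^{2}}\right)}{-798180} = 167 \left(1 + 499 \sqrt{249001 + 27889}\right) \left(- \frac{1}{798180}\right) = 167 \left(1 + 499 \sqrt{276890}\right) \left(- \frac{1}{798180}\right) = \left(167 + 83333 \sqrt{276890}\right) \left(- \frac{1}{798180}\right) = - \frac{167}{798180} - \frac{83333 \sqrt{276890}}{798180}$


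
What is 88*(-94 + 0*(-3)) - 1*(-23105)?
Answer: 14833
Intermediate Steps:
88*(-94 + 0*(-3)) - 1*(-23105) = 88*(-94 + 0) + 23105 = 88*(-94) + 23105 = -8272 + 23105 = 14833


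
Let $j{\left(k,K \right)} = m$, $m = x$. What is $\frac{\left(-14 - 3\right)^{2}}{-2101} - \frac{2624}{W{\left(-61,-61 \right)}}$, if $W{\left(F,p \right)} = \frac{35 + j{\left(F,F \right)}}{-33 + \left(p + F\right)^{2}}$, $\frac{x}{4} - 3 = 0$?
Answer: $- \frac{81873933007}{98747} \approx -8.2913 \cdot 10^{5}$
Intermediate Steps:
$x = 12$ ($x = 12 + 4 \cdot 0 = 12 + 0 = 12$)
$m = 12$
$j{\left(k,K \right)} = 12$
$W{\left(F,p \right)} = \frac{47}{-33 + \left(F + p\right)^{2}}$ ($W{\left(F,p \right)} = \frac{35 + 12}{-33 + \left(p + F\right)^{2}} = \frac{47}{-33 + \left(F + p\right)^{2}}$)
$\frac{\left(-14 - 3\right)^{2}}{-2101} - \frac{2624}{W{\left(-61,-61 \right)}} = \frac{\left(-14 - 3\right)^{2}}{-2101} - \frac{2624}{47 \frac{1}{-33 + \left(-61 - 61\right)^{2}}} = \left(-17\right)^{2} \left(- \frac{1}{2101}\right) - \frac{2624}{47 \frac{1}{-33 + \left(-122\right)^{2}}} = 289 \left(- \frac{1}{2101}\right) - \frac{2624}{47 \frac{1}{-33 + 14884}} = - \frac{289}{2101} - \frac{2624}{47 \cdot \frac{1}{14851}} = - \frac{289}{2101} - \frac{2624}{\frac{47}{14851}} = - \frac{289}{2101} - \frac{38969024}{47} = - \frac{81873933007}{98747}$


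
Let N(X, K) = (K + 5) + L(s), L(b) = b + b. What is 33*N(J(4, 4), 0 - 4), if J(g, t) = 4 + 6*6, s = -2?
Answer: -99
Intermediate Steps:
L(b) = 2*b
J(g, t) = 40 (J(g, t) = 4 + 36 = 40)
N(X, K) = 1 + K (N(X, K) = (K + 5) + 2*(-2) = (5 + K) - 4 = 1 + K)
33*N(J(4, 4), 0 - 4) = 33*(1 + (0 - 4)) = 33*(1 - 4) = 33*(-3) = -99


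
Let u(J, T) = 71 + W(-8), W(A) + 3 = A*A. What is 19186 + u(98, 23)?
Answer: 19318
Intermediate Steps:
W(A) = -3 + A² (W(A) = -3 + A*A = -3 + A²)
u(J, T) = 132 (u(J, T) = 71 + (-3 + (-8)²) = 71 + (-3 + 64) = 71 + 61 = 132)
19186 + u(98, 23) = 19186 + 132 = 19318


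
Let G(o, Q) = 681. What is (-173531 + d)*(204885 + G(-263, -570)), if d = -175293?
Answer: -71706354384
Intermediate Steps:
(-173531 + d)*(204885 + G(-263, -570)) = (-173531 - 175293)*(204885 + 681) = -348824*205566 = -71706354384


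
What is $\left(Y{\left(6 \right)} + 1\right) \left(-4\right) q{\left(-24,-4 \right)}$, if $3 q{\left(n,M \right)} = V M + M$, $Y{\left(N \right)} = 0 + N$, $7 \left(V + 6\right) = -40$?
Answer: $-400$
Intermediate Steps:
$V = - \frac{82}{7}$ ($V = -6 + \frac{1}{7} \left(-40\right) = -6 - \frac{40}{7} = - \frac{82}{7} \approx -11.714$)
$Y{\left(N \right)} = N$
$q{\left(n,M \right)} = - \frac{25 M}{7}$ ($q{\left(n,M \right)} = \frac{- \frac{82 M}{7} + M}{3} = \frac{\left(- \frac{75}{7}\right) M}{3} = - \frac{25 M}{7}$)
$\left(Y{\left(6 \right)} + 1\right) \left(-4\right) q{\left(-24,-4 \right)} = \left(6 + 1\right) \left(-4\right) \left(\left(- \frac{25}{7}\right) \left(-4\right)\right) = 7 \left(-4\right) \frac{100}{7} = \left(-28\right) \frac{100}{7} = -400$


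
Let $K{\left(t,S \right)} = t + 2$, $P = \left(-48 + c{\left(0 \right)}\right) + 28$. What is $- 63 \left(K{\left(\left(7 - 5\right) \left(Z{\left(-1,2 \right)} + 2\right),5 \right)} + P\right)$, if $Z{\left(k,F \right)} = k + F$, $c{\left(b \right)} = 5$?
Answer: $441$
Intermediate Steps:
$Z{\left(k,F \right)} = F + k$
$P = -15$ ($P = \left(-48 + 5\right) + 28 = -43 + 28 = -15$)
$K{\left(t,S \right)} = 2 + t$
$- 63 \left(K{\left(\left(7 - 5\right) \left(Z{\left(-1,2 \right)} + 2\right),5 \right)} + P\right) = - 63 \left(\left(2 + \left(7 - 5\right) \left(\left(2 - 1\right) + 2\right)\right) - 15\right) = - 63 \left(\left(2 + 2 \left(1 + 2\right)\right) - 15\right) = - 63 \left(\left(2 + 2 \cdot 3\right) - 15\right) = - 63 \left(\left(2 + 6\right) - 15\right) = - 63 \left(8 - 15\right) = \left(-63\right) \left(-7\right) = 441$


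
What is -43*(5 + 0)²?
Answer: -1075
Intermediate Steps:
-43*(5 + 0)² = -43*5² = -43*25 = -1075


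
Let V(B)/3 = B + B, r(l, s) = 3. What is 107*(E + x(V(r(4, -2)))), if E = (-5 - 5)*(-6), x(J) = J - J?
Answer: 6420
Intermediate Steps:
V(B) = 6*B (V(B) = 3*(B + B) = 3*(2*B) = 6*B)
x(J) = 0
E = 60 (E = -10*(-6) = 60)
107*(E + x(V(r(4, -2)))) = 107*(60 + 0) = 107*60 = 6420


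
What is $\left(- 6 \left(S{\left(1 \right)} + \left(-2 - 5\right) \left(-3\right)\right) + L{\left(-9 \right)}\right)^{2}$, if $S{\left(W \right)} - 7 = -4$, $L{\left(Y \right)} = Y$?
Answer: $23409$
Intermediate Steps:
$S{\left(W \right)} = 3$ ($S{\left(W \right)} = 7 - 4 = 3$)
$\left(- 6 \left(S{\left(1 \right)} + \left(-2 - 5\right) \left(-3\right)\right) + L{\left(-9 \right)}\right)^{2} = \left(- 6 \left(3 + \left(-2 - 5\right) \left(-3\right)\right) - 9\right)^{2} = \left(- 6 \left(3 - -21\right) - 9\right)^{2} = \left(- 6 \left(3 + 21\right) - 9\right)^{2} = \left(\left(-6\right) 24 - 9\right)^{2} = \left(-144 - 9\right)^{2} = \left(-153\right)^{2} = 23409$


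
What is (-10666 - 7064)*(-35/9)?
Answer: 68950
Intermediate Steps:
(-10666 - 7064)*(-35/9) = -(-620550)/9 = -17730*(-35/9) = 68950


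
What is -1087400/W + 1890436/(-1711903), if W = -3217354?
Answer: -2110339252072/2753898982331 ≈ -0.76631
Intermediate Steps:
-1087400/W + 1890436/(-1711903) = -1087400/(-3217354) + 1890436/(-1711903) = -1087400*(-1/3217354) + 1890436*(-1/1711903) = 543700/1608677 - 1890436/1711903 = -2110339252072/2753898982331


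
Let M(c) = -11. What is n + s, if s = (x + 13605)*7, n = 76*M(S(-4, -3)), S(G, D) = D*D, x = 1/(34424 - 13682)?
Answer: 1958024065/20742 ≈ 94399.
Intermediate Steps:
x = 1/20742 ≈ 4.8211e-5
S(G, D) = D²
n = -836 (n = 76*(-11) = -836)
s = 1975364377/20742 (s = (1/20742 + 13605)*7 = (282194911/20742)*7 = 1975364377/20742 ≈ 95235.)
n + s = -836 + 1975364377/20742 = 1958024065/20742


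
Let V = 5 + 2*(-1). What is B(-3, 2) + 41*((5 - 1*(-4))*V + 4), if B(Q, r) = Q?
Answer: 1268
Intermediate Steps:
V = 3 (V = 5 - 2 = 3)
B(-3, 2) + 41*((5 - 1*(-4))*V + 4) = -3 + 41*((5 - 1*(-4))*3 + 4) = -3 + 41*((5 + 4)*3 + 4) = -3 + 41*(9*3 + 4) = -3 + 41*(27 + 4) = -3 + 41*31 = -3 + 1271 = 1268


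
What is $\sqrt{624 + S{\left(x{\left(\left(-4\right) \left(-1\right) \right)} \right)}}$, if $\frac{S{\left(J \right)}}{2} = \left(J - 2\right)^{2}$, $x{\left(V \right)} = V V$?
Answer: $2 \sqrt{254} \approx 31.875$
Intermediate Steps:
$x{\left(V \right)} = V^{2}$
$S{\left(J \right)} = 2 \left(-2 + J\right)^{2}$ ($S{\left(J \right)} = 2 \left(J - 2\right)^{2} = 2 \left(-2 + J\right)^{2}$)
$\sqrt{624 + S{\left(x{\left(\left(-4\right) \left(-1\right) \right)} \right)}} = \sqrt{624 + 2 \left(-2 + \left(\left(-4\right) \left(-1\right)\right)^{2}\right)^{2}} = \sqrt{624 + 2 \left(-2 + 4^{2}\right)^{2}} = \sqrt{624 + 2 \left(-2 + 16\right)^{2}} = \sqrt{624 + 2 \cdot 14^{2}} = \sqrt{624 + 2 \cdot 196} = \sqrt{624 + 392} = \sqrt{1016} = 2 \sqrt{254}$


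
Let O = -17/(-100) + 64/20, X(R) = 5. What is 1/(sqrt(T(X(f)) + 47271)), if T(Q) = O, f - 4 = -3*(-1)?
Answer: 10*sqrt(27973)/363649 ≈ 0.0045993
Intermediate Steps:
f = 7 (f = 4 - 3*(-1) = 4 + 3 = 7)
O = 337/100 (O = -17*(-1/100) + 64*(1/20) = 17/100 + 16/5 = 337/100 ≈ 3.3700)
T(Q) = 337/100
1/(sqrt(T(X(f)) + 47271)) = 1/(sqrt(337/100 + 47271)) = 1/(sqrt(4727437/100)) = 1/(13*sqrt(27973)/10) = 10*sqrt(27973)/363649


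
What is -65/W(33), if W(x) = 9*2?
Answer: -65/18 ≈ -3.6111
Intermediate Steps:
W(x) = 18
-65/W(33) = -65/18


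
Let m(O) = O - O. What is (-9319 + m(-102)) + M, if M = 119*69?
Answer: -1108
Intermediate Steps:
m(O) = 0
M = 8211
(-9319 + m(-102)) + M = (-9319 + 0) + 8211 = -9319 + 8211 = -1108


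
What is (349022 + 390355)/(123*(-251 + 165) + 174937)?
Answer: 739377/164359 ≈ 4.4986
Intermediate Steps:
(349022 + 390355)/(123*(-251 + 165) + 174937) = 739377/(123*(-86) + 174937) = 739377/(-10578 + 174937) = 739377/164359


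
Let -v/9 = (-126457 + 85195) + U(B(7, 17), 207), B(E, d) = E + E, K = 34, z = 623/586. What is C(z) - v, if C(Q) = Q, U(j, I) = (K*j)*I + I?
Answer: 303134321/586 ≈ 5.1729e+5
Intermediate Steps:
z = 623/586 (z = 623*(1/586) = 623/586 ≈ 1.0631)
B(E, d) = 2*E
U(j, I) = I + 34*I*j (U(j, I) = (34*j)*I + I = 34*I*j + I = I + 34*I*j)
v = -517293 (v = -9*((-126457 + 85195) + 207*(1 + 34*(2*7))) = -9*(-41262 + 207*(1 + 34*14)) = -9*(-41262 + 207*(1 + 476)) = -9*(-41262 + 207*477) = -9*(-41262 + 98739) = -9*57477 = -517293)
C(z) - v = 623/586 - 1*(-517293) = 623/586 + 517293 = 303134321/586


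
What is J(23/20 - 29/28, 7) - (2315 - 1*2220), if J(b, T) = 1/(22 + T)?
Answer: -2754/29 ≈ -94.966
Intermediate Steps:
J(23/20 - 29/28, 7) - (2315 - 1*2220) = 1/(22 + 7) - (2315 - 1*2220) = 1/29 - (2315 - 2220) = 1/29 - 1*95 = 1/29 - 95 = -2754/29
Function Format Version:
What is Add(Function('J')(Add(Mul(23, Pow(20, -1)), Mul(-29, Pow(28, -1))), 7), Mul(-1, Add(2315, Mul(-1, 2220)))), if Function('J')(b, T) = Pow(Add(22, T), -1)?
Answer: Rational(-2754, 29) ≈ -94.966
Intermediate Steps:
Add(Function('J')(Add(Mul(23, Pow(20, -1)), Mul(-29, Pow(28, -1))), 7), Mul(-1, Add(2315, Mul(-1, 2220)))) = Add(Pow(Add(22, 7), -1), Mul(-1, Add(2315, Mul(-1, 2220)))) = Add(Pow(29, -1), Mul(-1, Add(2315, -2220))) = Add(Rational(1, 29), Mul(-1, 95)) = Add(Rational(1, 29), -95) = Rational(-2754, 29)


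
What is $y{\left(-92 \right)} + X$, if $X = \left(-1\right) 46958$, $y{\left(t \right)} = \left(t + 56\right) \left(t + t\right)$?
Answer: $-40334$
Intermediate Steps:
$y{\left(t \right)} = 2 t \left(56 + t\right)$ ($y{\left(t \right)} = \left(56 + t\right) 2 t = 2 t \left(56 + t\right)$)
$X = -46958$
$y{\left(-92 \right)} + X = 2 \left(-92\right) \left(56 - 92\right) - 46958 = 2 \left(-92\right) \left(-36\right) - 46958 = 6624 - 46958 = -40334$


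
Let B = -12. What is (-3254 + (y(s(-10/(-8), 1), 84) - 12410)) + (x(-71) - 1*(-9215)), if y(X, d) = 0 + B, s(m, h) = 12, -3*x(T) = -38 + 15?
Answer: -19360/3 ≈ -6453.3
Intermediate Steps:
x(T) = 23/3 (x(T) = -(-38 + 15)/3 = -⅓*(-23) = 23/3)
y(X, d) = -12 (y(X, d) = 0 - 12 = -12)
(-3254 + (y(s(-10/(-8), 1), 84) - 12410)) + (x(-71) - 1*(-9215)) = (-3254 + (-12 - 12410)) + (23/3 - 1*(-9215)) = (-3254 - 12422) + (23/3 + 9215) = -15676 + 27668/3 = -19360/3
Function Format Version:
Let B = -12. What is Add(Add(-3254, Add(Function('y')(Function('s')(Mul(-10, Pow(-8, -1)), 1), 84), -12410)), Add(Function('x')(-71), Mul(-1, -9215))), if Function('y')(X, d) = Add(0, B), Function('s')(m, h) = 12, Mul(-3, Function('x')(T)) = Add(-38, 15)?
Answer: Rational(-19360, 3) ≈ -6453.3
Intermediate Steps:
Function('x')(T) = Rational(23, 3) (Function('x')(T) = Mul(Rational(-1, 3), Add(-38, 15)) = Mul(Rational(-1, 3), -23) = Rational(23, 3))
Function('y')(X, d) = -12 (Function('y')(X, d) = Add(0, -12) = -12)
Add(Add(-3254, Add(Function('y')(Function('s')(Mul(-10, Pow(-8, -1)), 1), 84), -12410)), Add(Function('x')(-71), Mul(-1, -9215))) = Add(Add(-3254, Add(-12, -12410)), Add(Rational(23, 3), Mul(-1, -9215))) = Add(Add(-3254, -12422), Add(Rational(23, 3), 9215)) = Add(-15676, Rational(27668, 3)) = Rational(-19360, 3)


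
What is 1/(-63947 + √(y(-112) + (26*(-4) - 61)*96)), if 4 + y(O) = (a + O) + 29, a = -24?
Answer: -4919/314556520 - I*√15951/4089234760 ≈ -1.5638e-5 - 3.0885e-8*I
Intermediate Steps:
y(O) = 1 + O (y(O) = -4 + ((-24 + O) + 29) = -4 + (5 + O) = 1 + O)
1/(-63947 + √(y(-112) + (26*(-4) - 61)*96)) = 1/(-63947 + √((1 - 112) + (26*(-4) - 61)*96)) = 1/(-63947 + √(-111 + (-104 - 61)*96)) = 1/(-63947 + √(-111 - 165*96)) = 1/(-63947 + √(-111 - 15840)) = 1/(-63947 + √(-15951)) = 1/(-63947 + I*√15951)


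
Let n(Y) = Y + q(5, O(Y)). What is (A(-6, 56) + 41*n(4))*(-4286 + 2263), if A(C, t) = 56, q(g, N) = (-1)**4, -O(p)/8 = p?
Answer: -528003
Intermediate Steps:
O(p) = -8*p
q(g, N) = 1
n(Y) = 1 + Y (n(Y) = Y + 1 = 1 + Y)
(A(-6, 56) + 41*n(4))*(-4286 + 2263) = (56 + 41*(1 + 4))*(-4286 + 2263) = (56 + 41*5)*(-2023) = (56 + 205)*(-2023) = 261*(-2023) = -528003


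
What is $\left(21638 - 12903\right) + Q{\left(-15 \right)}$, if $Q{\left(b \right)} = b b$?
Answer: $8960$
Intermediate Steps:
$Q{\left(b \right)} = b^{2}$
$\left(21638 - 12903\right) + Q{\left(-15 \right)} = \left(21638 - 12903\right) + \left(-15\right)^{2} = 8735 + 225 = 8960$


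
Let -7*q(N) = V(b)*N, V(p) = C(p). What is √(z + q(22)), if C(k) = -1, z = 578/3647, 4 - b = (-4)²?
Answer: 2*√224030/521 ≈ 1.8170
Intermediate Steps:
b = -12 (b = 4 - 1*(-4)² = 4 - 1*16 = 4 - 16 = -12)
z = 578/3647 (z = 578*(1/3647) = 578/3647 ≈ 0.15849)
V(p) = -1
q(N) = N/7 (q(N) = -(-1)*N/7 = N/7)
√(z + q(22)) = √(578/3647 + (⅐)*22) = √(578/3647 + 22/7) = √(1720/521) = 2*√224030/521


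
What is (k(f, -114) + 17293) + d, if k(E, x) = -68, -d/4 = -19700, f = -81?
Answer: 96025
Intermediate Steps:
d = 78800 (d = -4*(-19700) = 78800)
(k(f, -114) + 17293) + d = (-68 + 17293) + 78800 = 17225 + 78800 = 96025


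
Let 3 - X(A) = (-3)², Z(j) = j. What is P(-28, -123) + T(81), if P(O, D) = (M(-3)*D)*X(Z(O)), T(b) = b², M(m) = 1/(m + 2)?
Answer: 5823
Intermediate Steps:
M(m) = 1/(2 + m)
X(A) = -6 (X(A) = 3 - 1*(-3)² = 3 - 1*9 = 3 - 9 = -6)
P(O, D) = 6*D (P(O, D) = (D/(2 - 3))*(-6) = (D/(-1))*(-6) = -D*(-6) = 6*D)
P(-28, -123) + T(81) = 6*(-123) + 81² = -738 + 6561 = 5823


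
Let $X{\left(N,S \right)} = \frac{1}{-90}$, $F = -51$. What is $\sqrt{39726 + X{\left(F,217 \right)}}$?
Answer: $\frac{\sqrt{35753390}}{30} \approx 199.31$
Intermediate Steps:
$X{\left(N,S \right)} = - \frac{1}{90}$
$\sqrt{39726 + X{\left(F,217 \right)}} = \sqrt{39726 - \frac{1}{90}} = \sqrt{\frac{3575339}{90}} = \frac{\sqrt{35753390}}{30}$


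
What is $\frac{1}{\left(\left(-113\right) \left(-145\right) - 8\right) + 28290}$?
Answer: $\frac{1}{44667} \approx 2.2388 \cdot 10^{-5}$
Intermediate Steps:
$\frac{1}{\left(\left(-113\right) \left(-145\right) - 8\right) + 28290} = \frac{1}{\left(16385 - 8\right) + 28290} = \frac{1}{16377 + 28290} = \frac{1}{44667}$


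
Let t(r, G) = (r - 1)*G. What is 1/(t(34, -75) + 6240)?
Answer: 1/3765 ≈ 0.00026560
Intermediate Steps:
t(r, G) = G*(-1 + r) (t(r, G) = (-1 + r)*G = G*(-1 + r))
1/(t(34, -75) + 6240) = 1/(-75*(-1 + 34) + 6240) = 1/(-75*33 + 6240) = 1/(-2475 + 6240) = 1/3765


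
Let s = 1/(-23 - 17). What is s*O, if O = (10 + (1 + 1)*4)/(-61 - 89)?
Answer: 3/1000 ≈ 0.0030000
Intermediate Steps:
s = -1/40 (s = 1/(-40) = -1/40 ≈ -0.025000)
O = -3/25 (O = (10 + 2*4)/(-150) = (10 + 8)*(-1/150) = 18*(-1/150) = -3/25 ≈ -0.12000)
s*O = -1/40*(-3/25) = 3/1000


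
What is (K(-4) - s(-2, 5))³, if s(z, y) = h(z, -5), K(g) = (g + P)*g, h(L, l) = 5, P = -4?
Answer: 19683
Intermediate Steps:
K(g) = g*(-4 + g) (K(g) = (g - 4)*g = (-4 + g)*g = g*(-4 + g))
s(z, y) = 5
(K(-4) - s(-2, 5))³ = (-4*(-4 - 4) - 1*5)³ = (-4*(-8) - 5)³ = (32 - 5)³ = 27³ = 19683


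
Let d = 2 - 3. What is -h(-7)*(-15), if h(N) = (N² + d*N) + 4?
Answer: 900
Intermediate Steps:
d = -1
h(N) = 4 + N² - N (h(N) = (N² - N) + 4 = 4 + N² - N)
-h(-7)*(-15) = -(4 + (-7)² - 1*(-7))*(-15) = -(4 + 49 + 7)*(-15) = -60*(-15) = -1*(-900) = 900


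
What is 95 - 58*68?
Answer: -3849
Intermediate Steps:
95 - 58*68 = 95 - 3944 = -3849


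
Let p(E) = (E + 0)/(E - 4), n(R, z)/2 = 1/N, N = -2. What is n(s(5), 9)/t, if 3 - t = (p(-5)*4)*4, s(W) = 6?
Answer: 9/53 ≈ 0.16981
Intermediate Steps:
n(R, z) = -1 (n(R, z) = 2/(-2) = 2*(-½) = -1)
p(E) = E/(-4 + E)
t = -53/9 (t = 3 - -5/(-4 - 5)*4*4 = 3 - -5/(-9)*4*4 = 3 - -5*(-⅑)*4*4 = 3 - (5/9)*4*4 = 3 - 20*4/9 = 3 - 1*80/9 = 3 - 80/9 = -53/9 ≈ -5.8889)
n(s(5), 9)/t = -1/(-53/9) = -1*(-9/53) = 9/53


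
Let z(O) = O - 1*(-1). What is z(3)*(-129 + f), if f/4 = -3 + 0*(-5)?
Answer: -564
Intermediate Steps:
z(O) = 1 + O (z(O) = O + 1 = 1 + O)
f = -12 (f = 4*(-3 + 0*(-5)) = 4*(-3 + 0) = 4*(-3) = -12)
z(3)*(-129 + f) = (1 + 3)*(-129 - 12) = 4*(-141) = -564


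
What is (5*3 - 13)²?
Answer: 4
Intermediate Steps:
(5*3 - 13)² = (15 - 13)² = 2² = 4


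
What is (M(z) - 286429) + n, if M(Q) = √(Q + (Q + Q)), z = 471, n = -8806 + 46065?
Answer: -249170 + 3*√157 ≈ -2.4913e+5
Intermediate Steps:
n = 37259
M(Q) = √3*√Q (M(Q) = √(Q + 2*Q) = √(3*Q) = √3*√Q)
(M(z) - 286429) + n = (√3*√471 - 286429) + 37259 = (3*√157 - 286429) + 37259 = (-286429 + 3*√157) + 37259 = -249170 + 3*√157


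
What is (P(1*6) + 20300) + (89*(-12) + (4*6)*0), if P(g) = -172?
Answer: 19060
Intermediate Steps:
(P(1*6) + 20300) + (89*(-12) + (4*6)*0) = (-172 + 20300) + (89*(-12) + (4*6)*0) = 20128 + (-1068 + 24*0) = 20128 + (-1068 + 0) = 20128 - 1068 = 19060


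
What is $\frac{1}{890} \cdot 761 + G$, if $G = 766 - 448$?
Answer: $\frac{283781}{890} \approx 318.85$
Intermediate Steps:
$G = 318$ ($G = 766 - 448 = 318$)
$\frac{1}{890} \cdot 761 + G = \frac{1}{890} \cdot 761 + 318 = \frac{761}{890} + 318 = \frac{283781}{890}$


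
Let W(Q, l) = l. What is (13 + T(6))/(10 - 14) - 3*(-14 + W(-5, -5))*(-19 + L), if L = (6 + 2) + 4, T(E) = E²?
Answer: -1645/4 ≈ -411.25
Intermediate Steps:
L = 12 (L = 8 + 4 = 12)
(13 + T(6))/(10 - 14) - 3*(-14 + W(-5, -5))*(-19 + L) = (13 + 6²)/(10 - 14) - 3*(-14 - 5)*(-19 + 12) = (13 + 36)/(-4) - (-57)*(-7) = 49*(-¼) - 3*133 = -49/4 - 399 = -1645/4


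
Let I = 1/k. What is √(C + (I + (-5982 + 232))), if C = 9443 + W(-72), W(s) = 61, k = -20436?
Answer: √391945839987/10218 ≈ 61.270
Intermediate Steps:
I = -1/20436 (I = 1/(-20436) = -1/20436 ≈ -4.8933e-5)
C = 9504 (C = 9443 + 61 = 9504)
√(C + (I + (-5982 + 232))) = √(9504 + (-1/20436 + (-5982 + 232))) = √(9504 + (-1/20436 - 5750)) = √(9504 - 117507001/20436) = √(76716743/20436) = √391945839987/10218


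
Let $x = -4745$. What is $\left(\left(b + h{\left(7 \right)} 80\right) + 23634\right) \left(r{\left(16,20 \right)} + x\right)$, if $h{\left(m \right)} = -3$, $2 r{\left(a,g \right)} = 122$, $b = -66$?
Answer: $-109268352$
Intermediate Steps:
$r{\left(a,g \right)} = 61$ ($r{\left(a,g \right)} = \frac{1}{2} \cdot 122 = 61$)
$\left(\left(b + h{\left(7 \right)} 80\right) + 23634\right) \left(r{\left(16,20 \right)} + x\right) = \left(\left(-66 - 240\right) + 23634\right) \left(61 - 4745\right) = \left(\left(-66 - 240\right) + 23634\right) \left(-4684\right) = \left(-306 + 23634\right) \left(-4684\right) = 23328 \left(-4684\right) = -109268352$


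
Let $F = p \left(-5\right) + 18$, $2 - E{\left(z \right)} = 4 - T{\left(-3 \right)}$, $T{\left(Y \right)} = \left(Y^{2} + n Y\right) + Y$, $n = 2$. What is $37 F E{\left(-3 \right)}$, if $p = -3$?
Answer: $-2442$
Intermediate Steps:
$T{\left(Y \right)} = Y^{2} + 3 Y$ ($T{\left(Y \right)} = \left(Y^{2} + 2 Y\right) + Y = Y^{2} + 3 Y$)
$E{\left(z \right)} = -2$ ($E{\left(z \right)} = 2 - \left(4 - - 3 \left(3 - 3\right)\right) = 2 - \left(4 - \left(-3\right) 0\right) = 2 - \left(4 - 0\right) = 2 - \left(4 + 0\right) = 2 - 4 = -2$)
$F = 33$ ($F = \left(-3\right) \left(-5\right) + 18 = 15 + 18 = 33$)
$37 F E{\left(-3 \right)} = 37 \cdot 33 \left(-2\right) = 1221 \left(-2\right) = -2442$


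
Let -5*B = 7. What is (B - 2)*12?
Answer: -204/5 ≈ -40.800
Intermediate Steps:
B = -7/5 (B = -1/5*7 = -7/5 ≈ -1.4000)
(B - 2)*12 = (-7/5 - 2)*12 = -17/5*12 = -204/5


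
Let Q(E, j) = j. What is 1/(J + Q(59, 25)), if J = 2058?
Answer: 1/2083 ≈ 0.00048008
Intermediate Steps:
1/(J + Q(59, 25)) = 1/(2058 + 25) = 1/2083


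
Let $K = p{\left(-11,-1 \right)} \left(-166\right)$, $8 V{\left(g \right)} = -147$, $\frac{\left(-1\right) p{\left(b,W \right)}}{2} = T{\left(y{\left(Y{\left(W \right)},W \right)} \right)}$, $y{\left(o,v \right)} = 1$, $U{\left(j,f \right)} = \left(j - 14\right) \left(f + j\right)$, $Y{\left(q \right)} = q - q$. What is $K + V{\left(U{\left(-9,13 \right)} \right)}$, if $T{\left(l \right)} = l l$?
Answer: $\frac{2509}{8} \approx 313.63$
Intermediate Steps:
$Y{\left(q \right)} = 0$
$U{\left(j,f \right)} = \left(-14 + j\right) \left(f + j\right)$
$T{\left(l \right)} = l^{2}$
$p{\left(b,W \right)} = -2$ ($p{\left(b,W \right)} = - 2 \cdot 1^{2} = \left(-2\right) 1 = -2$)
$V{\left(g \right)} = - \frac{147}{8}$ ($V{\left(g \right)} = \frac{1}{8} \left(-147\right) = - \frac{147}{8}$)
$K = 332$ ($K = \left(-2\right) \left(-166\right) = 332$)
$K + V{\left(U{\left(-9,13 \right)} \right)} = 332 - \frac{147}{8} = \frac{2509}{8}$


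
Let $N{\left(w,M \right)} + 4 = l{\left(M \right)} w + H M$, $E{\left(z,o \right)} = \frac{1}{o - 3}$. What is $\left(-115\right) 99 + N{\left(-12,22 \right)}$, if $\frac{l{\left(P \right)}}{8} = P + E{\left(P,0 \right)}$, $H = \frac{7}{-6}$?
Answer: $- \frac{40484}{3} \approx -13495.0$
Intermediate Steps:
$H = - \frac{7}{6}$ ($H = 7 \left(- \frac{1}{6}\right) = - \frac{7}{6} \approx -1.1667$)
$E{\left(z,o \right)} = \frac{1}{-3 + o}$
$l{\left(P \right)} = - \frac{8}{3} + 8 P$ ($l{\left(P \right)} = 8 \left(P + \frac{1}{-3 + 0}\right) = 8 \left(P + \frac{1}{-3}\right) = 8 \left(P - \frac{1}{3}\right) = 8 \left(- \frac{1}{3} + P\right) = - \frac{8}{3} + 8 P$)
$N{\left(w,M \right)} = -4 - \frac{7 M}{6} + w \left(- \frac{8}{3} + 8 M\right)$ ($N{\left(w,M \right)} = -4 - \left(\frac{7 M}{6} - \left(- \frac{8}{3} + 8 M\right) w\right) = -4 - \left(\frac{7 M}{6} - w \left(- \frac{8}{3} + 8 M\right)\right) = -4 - \frac{7 M}{6} + w \left(- \frac{8}{3} + 8 M\right)$)
$\left(-115\right) 99 + N{\left(-12,22 \right)} = \left(-115\right) 99 - \left(\frac{89}{3} + 32 \left(-1 + 3 \cdot 22\right)\right) = -11385 - \left(\frac{89}{3} + 32 \left(-1 + 66\right)\right) = -11385 - \left(\frac{89}{3} + 2080\right) = -11385 - \frac{6329}{3} = - \frac{40484}{3}$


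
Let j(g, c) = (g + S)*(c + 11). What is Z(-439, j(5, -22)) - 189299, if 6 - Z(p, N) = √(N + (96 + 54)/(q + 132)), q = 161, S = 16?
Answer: -189293 - I*√19787169/293 ≈ -1.8929e+5 - 15.182*I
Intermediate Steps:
j(g, c) = (11 + c)*(16 + g) (j(g, c) = (g + 16)*(c + 11) = (16 + g)*(11 + c) = (11 + c)*(16 + g))
Z(p, N) = 6 - √(150/293 + N) (Z(p, N) = 6 - √(N + (96 + 54)/(161 + 132)) = 6 - √(N + 150/293) = 6 - √(150/293 + N))
Z(-439, j(5, -22)) - 189299 = (6 - √(43950 + 85849*(176 + 11*5 + 16*(-22) - 22*5))/293) - 189299 = (6 - √(43950 + 85849*(176 + 55 - 352 - 110))/293) - 189299 = (6 - √(43950 + 85849*(-231))/293) - 189299 = (6 - √(43950 - 19831119)/293) - 189299 = (6 - I*√19787169/293) - 189299 = -189293 - I*√19787169/293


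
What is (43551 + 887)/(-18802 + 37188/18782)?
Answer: -208658629/88275494 ≈ -2.3637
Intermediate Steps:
(43551 + 887)/(-18802 + 37188/18782) = 44438/(-18802 + 37188*(1/18782)) = 44438/(-18802 + 18594/9391) = 44438/(-176550988/9391) = 44438*(-9391/176550988) = -208658629/88275494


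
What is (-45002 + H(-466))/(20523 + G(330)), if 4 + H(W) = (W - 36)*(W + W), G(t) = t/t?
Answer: 211429/10262 ≈ 20.603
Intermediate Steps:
G(t) = 1
H(W) = -4 + 2*W*(-36 + W) (H(W) = -4 + (W - 36)*(W + W) = -4 + (-36 + W)*(2*W) = -4 + 2*W*(-36 + W))
(-45002 + H(-466))/(20523 + G(330)) = (-45002 + (-4 - 72*(-466) + 2*(-466)²))/(20523 + 1) = (-45002 + (-4 + 33552 + 2*217156))/20524 = (-45002 + (-4 + 33552 + 434312))*(1/20524) = (-45002 + 467860)*(1/20524) = 422858*(1/20524) = 211429/10262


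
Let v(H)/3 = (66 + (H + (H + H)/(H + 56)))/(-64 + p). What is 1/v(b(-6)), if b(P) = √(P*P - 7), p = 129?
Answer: 13325260/40289163 - 69745*√29/13429721 ≈ 0.30277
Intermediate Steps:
b(P) = √(-7 + P²) (b(P) = √(P² - 7) = √(-7 + P²))
v(H) = 198/65 + 3*H/65 + 6*H/(65*(56 + H)) (v(H) = 3*((66 + (H + (H + H)/(H + 56)))/(-64 + 129)) = 3*((66 + (H + (2*H)/(56 + H)))/65) = 3*((66 + (H + 2*H/(56 + H)))*(1/65)) = 3*((66 + H + 2*H/(56 + H))*(1/65)) = 3*(66/65 + H/65 + 2*H/(65*(56 + H))) = 198/65 + 3*H/65 + 6*H/(65*(56 + H)))
1/v(b(-6)) = 1/(3*(3696 + (√(-7 + (-6)²))² + 124*√(-7 + (-6)²))/(65*(56 + √(-7 + (-6)²)))) = 1/(3*(3696 + (√(-7 + 36))² + 124*√(-7 + 36))/(65*(56 + √(-7 + 36)))) = 1/(3*(3696 + (√29)² + 124*√29)/(65*(56 + √29))) = 1/(3*(3696 + 29 + 124*√29)/(65*(56 + √29))) = 1/(3*(3725 + 124*√29)/(65*(56 + √29))) = 65*(56 + √29)/(3*(3725 + 124*√29))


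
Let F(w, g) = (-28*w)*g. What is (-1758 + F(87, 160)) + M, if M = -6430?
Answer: -397948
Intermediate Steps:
F(w, g) = -28*g*w
(-1758 + F(87, 160)) + M = (-1758 - 28*160*87) - 6430 = (-1758 - 389760) - 6430 = -391518 - 6430 = -397948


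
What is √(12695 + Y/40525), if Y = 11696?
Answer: √833966521591/8105 ≈ 112.67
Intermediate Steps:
√(12695 + Y/40525) = √(12695 + 11696/40525) = √(514476571/40525) = √833966521591/8105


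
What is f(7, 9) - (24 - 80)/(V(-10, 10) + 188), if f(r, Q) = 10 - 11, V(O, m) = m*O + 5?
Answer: -37/93 ≈ -0.39785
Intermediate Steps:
V(O, m) = 5 + O*m (V(O, m) = O*m + 5 = 5 + O*m)
f(r, Q) = -1
f(7, 9) - (24 - 80)/(V(-10, 10) + 188) = -1 - (24 - 80)/((5 - 10*10) + 188) = -1 - (-56)/((5 - 100) + 188) = -1 - (-56)/(-95 + 188) = -1 - (-56)/93 = -1 - 1*(-56/93) = -1 + 56/93 = -37/93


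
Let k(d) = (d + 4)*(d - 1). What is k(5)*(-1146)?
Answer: -41256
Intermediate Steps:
k(d) = (-1 + d)*(4 + d) (k(d) = (4 + d)*(-1 + d) = (-1 + d)*(4 + d))
k(5)*(-1146) = (-4 + 5**2 + 3*5)*(-1146) = (-4 + 25 + 15)*(-1146) = 36*(-1146) = -41256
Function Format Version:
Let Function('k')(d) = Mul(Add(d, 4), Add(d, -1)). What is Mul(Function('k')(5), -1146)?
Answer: -41256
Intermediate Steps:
Function('k')(d) = Mul(Add(-1, d), Add(4, d)) (Function('k')(d) = Mul(Add(4, d), Add(-1, d)) = Mul(Add(-1, d), Add(4, d)))
Mul(Function('k')(5), -1146) = Mul(Add(-4, Pow(5, 2), Mul(3, 5)), -1146) = Mul(Add(-4, 25, 15), -1146) = Mul(36, -1146) = -41256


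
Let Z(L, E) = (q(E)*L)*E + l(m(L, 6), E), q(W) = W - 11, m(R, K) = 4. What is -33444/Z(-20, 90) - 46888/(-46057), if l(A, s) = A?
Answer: 2051904089/1637280293 ≈ 1.2532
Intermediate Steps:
q(W) = -11 + W
Z(L, E) = 4 + E*L*(-11 + E) (Z(L, E) = ((-11 + E)*L)*E + 4 = (L*(-11 + E))*E + 4 = E*L*(-11 + E) + 4 = 4 + E*L*(-11 + E))
-33444/Z(-20, 90) - 46888/(-46057) = -33444/(4 + 90*(-20)*(-11 + 90)) - 46888/(-46057) = -33444/(4 + 90*(-20)*79) - 46888*(-1/46057) = -33444/(4 - 142200) + 46888/46057 = -33444/(-142196) + 46888/46057 = -33444*(-1/142196) + 46888/46057 = 8361/35549 + 46888/46057 = 2051904089/1637280293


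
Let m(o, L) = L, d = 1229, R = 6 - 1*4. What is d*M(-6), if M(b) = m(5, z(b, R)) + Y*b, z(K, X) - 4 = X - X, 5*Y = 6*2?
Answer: -63908/5 ≈ -12782.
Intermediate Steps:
R = 2 (R = 6 - 4 = 2)
Y = 12/5 (Y = (6*2)/5 = (⅕)*12 = 12/5 ≈ 2.4000)
z(K, X) = 4 (z(K, X) = 4 + (X - X) = 4 + 0 = 4)
M(b) = 4 + 12*b/5
d*M(-6) = 1229*(4 + (12/5)*(-6)) = 1229*(4 - 72/5) = 1229*(-52/5) = -63908/5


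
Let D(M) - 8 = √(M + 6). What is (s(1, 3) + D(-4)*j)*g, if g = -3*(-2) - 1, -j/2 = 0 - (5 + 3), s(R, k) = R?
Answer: 645 + 80*√2 ≈ 758.14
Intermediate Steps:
D(M) = 8 + √(6 + M) (D(M) = 8 + √(M + 6) = 8 + √(6 + M))
j = 16 (j = -2*(0 - (5 + 3)) = -2*(0 - 1*8) = -2*(0 - 8) = -2*(-8) = 16)
g = 5 (g = 6 - 1 = 5)
(s(1, 3) + D(-4)*j)*g = (1 + (8 + √(6 - 4))*16)*5 = (1 + (8 + √2)*16)*5 = (1 + (128 + 16*√2))*5 = (129 + 16*√2)*5 = 645 + 80*√2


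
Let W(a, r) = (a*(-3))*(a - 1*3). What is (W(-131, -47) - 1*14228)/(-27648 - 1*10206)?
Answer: 33445/18927 ≈ 1.7671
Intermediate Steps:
W(a, r) = -3*a*(-3 + a) (W(a, r) = (-3*a)*(a - 3) = (-3*a)*(-3 + a) = -3*a*(-3 + a))
(W(-131, -47) - 1*14228)/(-27648 - 1*10206) = (3*(-131)*(3 - 1*(-131)) - 1*14228)/(-27648 - 1*10206) = (3*(-131)*(3 + 131) - 14228)/(-27648 - 10206) = (3*(-131)*134 - 14228)/(-37854) = (-52662 - 14228)*(-1/37854) = -66890*(-1/37854) = 33445/18927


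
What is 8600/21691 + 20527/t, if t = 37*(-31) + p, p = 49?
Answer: -435808357/23816718 ≈ -18.298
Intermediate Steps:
t = -1098 (t = 37*(-31) + 49 = -1147 + 49 = -1098)
8600/21691 + 20527/t = 8600/21691 + 20527/(-1098) = 8600*(1/21691) + 20527*(-1/1098) = 8600/21691 - 20527/1098 = -435808357/23816718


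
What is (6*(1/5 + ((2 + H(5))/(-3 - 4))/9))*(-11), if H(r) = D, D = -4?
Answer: -1606/105 ≈ -15.295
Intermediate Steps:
H(r) = -4
(6*(1/5 + ((2 + H(5))/(-3 - 4))/9))*(-11) = (6*(1/5 + ((2 - 4)/(-3 - 4))/9))*(-11) = (6*(1*(1/5) - 2/(-7)*(1/9)))*(-11) = (6*(1/5 - 2*(-1/7)*(1/9)))*(-11) = (6*(1/5 + (2/7)*(1/9)))*(-11) = (6*(1/5 + 2/63))*(-11) = (6*(73/315))*(-11) = (146/105)*(-11) = -1606/105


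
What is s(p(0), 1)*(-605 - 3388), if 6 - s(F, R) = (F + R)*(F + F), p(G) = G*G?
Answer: -23958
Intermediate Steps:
p(G) = G²
s(F, R) = 6 - 2*F*(F + R) (s(F, R) = 6 - (F + R)*(F + F) = 6 - (F + R)*2*F = 6 - 2*F*(F + R))
s(p(0), 1)*(-605 - 3388) = (6 - 2*(0²)² - 2*0²*1)*(-605 - 3388) = (6 - 2*0² - 2*0*1)*(-3993) = (6 - 2*0 + 0)*(-3993) = (6 + 0 + 0)*(-3993) = 6*(-3993) = -23958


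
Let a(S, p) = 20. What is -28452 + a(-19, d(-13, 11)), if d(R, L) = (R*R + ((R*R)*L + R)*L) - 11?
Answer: -28432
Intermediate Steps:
d(R, L) = -11 + R**2 + L*(R + L*R**2) (d(R, L) = (R**2 + (R**2*L + R)*L) - 11 = (R**2 + (L*R**2 + R)*L) - 11 = (R**2 + (R + L*R**2)*L) - 11 = (R**2 + L*(R + L*R**2)) - 11 = -11 + R**2 + L*(R + L*R**2))
-28452 + a(-19, d(-13, 11)) = -28452 + 20 = -28432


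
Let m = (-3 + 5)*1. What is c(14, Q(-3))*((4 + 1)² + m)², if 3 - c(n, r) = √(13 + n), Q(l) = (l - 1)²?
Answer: 2187 - 2187*√3 ≈ -1601.0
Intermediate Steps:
m = 2 (m = 2*1 = 2)
Q(l) = (-1 + l)²
c(n, r) = 3 - √(13 + n)
c(14, Q(-3))*((4 + 1)² + m)² = (3 - √(13 + 14))*((4 + 1)² + 2)² = (3 - √27)*(5² + 2)² = (3 - 3*√3)*(25 + 2)² = (3 - 3*√3)*27² = (3 - 3*√3)*729 = 2187 - 2187*√3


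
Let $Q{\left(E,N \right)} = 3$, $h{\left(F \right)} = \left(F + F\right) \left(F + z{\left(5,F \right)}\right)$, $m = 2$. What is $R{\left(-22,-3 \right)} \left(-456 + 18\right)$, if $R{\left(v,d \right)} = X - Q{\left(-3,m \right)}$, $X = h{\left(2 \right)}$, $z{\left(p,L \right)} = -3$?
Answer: $3066$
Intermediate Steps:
$h{\left(F \right)} = 2 F \left(-3 + F\right)$ ($h{\left(F \right)} = \left(F + F\right) \left(F - 3\right) = 2 F \left(-3 + F\right)$)
$X = -4$ ($X = 2 \cdot 2 \left(-3 + 2\right) = 2 \cdot 2 \left(-1\right) = -4$)
$R{\left(v,d \right)} = -7$ ($R{\left(v,d \right)} = -4 - 3 = -7$)
$R{\left(-22,-3 \right)} \left(-456 + 18\right) = - 7 \left(-456 + 18\right) = \left(-7\right) \left(-438\right) = 3066$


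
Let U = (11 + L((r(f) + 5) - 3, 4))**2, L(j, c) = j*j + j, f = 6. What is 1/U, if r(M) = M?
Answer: 1/6889 ≈ 0.00014516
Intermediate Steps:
L(j, c) = j + j**2 (L(j, c) = j**2 + j = j + j**2)
U = 6889 (U = (11 + ((6 + 5) - 3)*(1 + ((6 + 5) - 3)))**2 = (11 + (11 - 3)*(1 + (11 - 3)))**2 = (11 + 8*(1 + 8))**2 = (11 + 8*9)**2 = (11 + 72)**2 = 83**2 = 6889)
1/U = 1/6889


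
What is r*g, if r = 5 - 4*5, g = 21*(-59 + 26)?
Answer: 10395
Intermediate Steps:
g = -693 (g = 21*(-33) = -693)
r = -15 (r = 5 - 20 = -15)
r*g = -15*(-693) = 10395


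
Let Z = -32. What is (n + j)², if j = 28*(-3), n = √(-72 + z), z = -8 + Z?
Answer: 6944 - 672*I*√7 ≈ 6944.0 - 1777.9*I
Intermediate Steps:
z = -40 (z = -8 - 32 = -40)
n = 4*I*√7 (n = √(-72 - 40) = √(-112) = 4*I*√7 ≈ 10.583*I)
j = -84
(n + j)² = (4*I*√7 - 84)² = (-84 + 4*I*√7)²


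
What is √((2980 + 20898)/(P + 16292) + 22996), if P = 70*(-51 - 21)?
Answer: √727933709310/5626 ≈ 151.65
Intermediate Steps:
P = -5040 (P = 70*(-72) = -5040)
√((2980 + 20898)/(P + 16292) + 22996) = √((2980 + 20898)/(-5040 + 16292) + 22996) = √(23878/11252 + 22996) = √(23878*(1/11252) + 22996) = √(11939/5626 + 22996) = √(129387435/5626) = √727933709310/5626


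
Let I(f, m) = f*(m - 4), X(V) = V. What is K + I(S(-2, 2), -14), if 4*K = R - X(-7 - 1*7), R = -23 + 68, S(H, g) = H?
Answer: 203/4 ≈ 50.750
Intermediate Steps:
I(f, m) = f*(-4 + m)
R = 45
K = 59/4 (K = (45 - (-7 - 1*7))/4 = (45 - (-7 - 7))/4 = (45 - 1*(-14))/4 = (45 + 14)/4 = (¼)*59 = 59/4 ≈ 14.750)
K + I(S(-2, 2), -14) = 59/4 - 2*(-4 - 14) = 59/4 - 2*(-18) = 59/4 + 36 = 203/4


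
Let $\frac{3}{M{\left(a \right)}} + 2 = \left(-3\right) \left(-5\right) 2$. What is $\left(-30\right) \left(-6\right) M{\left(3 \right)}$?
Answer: $\frac{135}{7} \approx 19.286$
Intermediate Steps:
$M{\left(a \right)} = \frac{3}{28}$ ($M{\left(a \right)} = \frac{3}{-2 + \left(-3\right) \left(-5\right) 2} = \frac{3}{-2 + 15 \cdot 2} = \frac{3}{-2 + 30} = \frac{3}{28}$)
$\left(-30\right) \left(-6\right) M{\left(3 \right)} = \left(-30\right) \left(-6\right) \frac{3}{28} = 180 \cdot \frac{3}{28} = \frac{135}{7}$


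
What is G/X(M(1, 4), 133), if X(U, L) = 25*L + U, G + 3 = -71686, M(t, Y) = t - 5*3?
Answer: -71689/3311 ≈ -21.652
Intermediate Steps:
M(t, Y) = -15 + t (M(t, Y) = t - 15 = -15 + t)
G = -71689 (G = -3 - 71686 = -71689)
X(U, L) = U + 25*L
G/X(M(1, 4), 133) = -71689/((-15 + 1) + 25*133) = -71689/(-14 + 3325) = -71689/3311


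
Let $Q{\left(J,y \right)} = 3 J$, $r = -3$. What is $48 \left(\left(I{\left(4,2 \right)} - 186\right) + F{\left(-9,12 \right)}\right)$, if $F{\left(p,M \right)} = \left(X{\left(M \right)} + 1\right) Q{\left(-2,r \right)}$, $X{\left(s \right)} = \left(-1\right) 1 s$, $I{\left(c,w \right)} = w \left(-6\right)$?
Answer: $-6336$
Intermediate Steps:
$I{\left(c,w \right)} = - 6 w$
$X{\left(s \right)} = - s$
$F{\left(p,M \right)} = -6 + 6 M$ ($F{\left(p,M \right)} = \left(- M + 1\right) 3 \left(-2\right) = \left(1 - M\right) \left(-6\right) = -6 + 6 M$)
$48 \left(\left(I{\left(4,2 \right)} - 186\right) + F{\left(-9,12 \right)}\right) = 48 \left(\left(\left(-6\right) 2 - 186\right) + \left(-6 + 6 \cdot 12\right)\right) = 48 \left(\left(-12 - 186\right) + \left(-6 + 72\right)\right) = 48 \left(-198 + 66\right) = 48 \left(-132\right) = -6336$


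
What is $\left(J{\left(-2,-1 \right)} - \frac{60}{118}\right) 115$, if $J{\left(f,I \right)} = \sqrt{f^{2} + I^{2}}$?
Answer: $- \frac{3450}{59} + 115 \sqrt{5} \approx 198.67$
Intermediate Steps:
$J{\left(f,I \right)} = \sqrt{I^{2} + f^{2}}$
$\left(J{\left(-2,-1 \right)} - \frac{60}{118}\right) 115 = \left(\sqrt{\left(-1\right)^{2} + \left(-2\right)^{2}} - \frac{60}{118}\right) 115 = \left(\sqrt{1 + 4} - \frac{30}{59}\right) 115 = \left(\sqrt{5} - \frac{30}{59}\right) 115 = \left(- \frac{30}{59} + \sqrt{5}\right) 115 = - \frac{3450}{59} + 115 \sqrt{5}$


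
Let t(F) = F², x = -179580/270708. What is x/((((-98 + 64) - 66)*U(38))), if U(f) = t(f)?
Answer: 2993/651503920 ≈ 4.5940e-6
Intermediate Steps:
x = -14965/22559 (x = -179580*1/270708 = -14965/22559 ≈ -0.66337)
U(f) = f²
x/((((-98 + 64) - 66)*U(38))) = -14965*1/(1444*((-98 + 64) - 66))/22559 = -14965*1/(1444*(-34 - 66))/22559 = -14965/(22559*((-100*1444))) = -14965/22559/(-144400) = -14965/22559*(-1/144400) = 2993/651503920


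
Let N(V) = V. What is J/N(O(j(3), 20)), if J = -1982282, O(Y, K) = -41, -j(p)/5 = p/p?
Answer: 1982282/41 ≈ 48348.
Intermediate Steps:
j(p) = -5 (j(p) = -5*p/p = -5*1 = -5)
J/N(O(j(3), 20)) = -1982282/(-41) = -1982282*(-1/41) = 1982282/41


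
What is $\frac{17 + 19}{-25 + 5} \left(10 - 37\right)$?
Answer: $\frac{243}{5} \approx 48.6$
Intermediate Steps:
$\frac{17 + 19}{-25 + 5} \left(10 - 37\right) = \frac{36}{-20} \left(-27\right) = 36 \left(- \frac{1}{20}\right) \left(-27\right) = \left(- \frac{9}{5}\right) \left(-27\right) = \frac{243}{5}$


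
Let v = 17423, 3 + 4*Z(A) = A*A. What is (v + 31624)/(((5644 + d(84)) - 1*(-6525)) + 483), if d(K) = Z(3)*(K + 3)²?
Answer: 98094/48011 ≈ 2.0432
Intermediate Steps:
Z(A) = -¾ + A²/4 (Z(A) = -¾ + (A*A)/4 = -¾ + A²/4)
d(K) = 3*(3 + K)²/2 (d(K) = (-¾ + (¼)*3²)*(K + 3)² = (-¾ + (¼)*9)*(3 + K)² = (-¾ + 9/4)*(3 + K)² = 3*(3 + K)²/2)
(v + 31624)/(((5644 + d(84)) - 1*(-6525)) + 483) = (17423 + 31624)/(((5644 + 3*(3 + 84)²/2) - 1*(-6525)) + 483) = 49047/(((5644 + (3/2)*87²) + 6525) + 483) = 49047/(((5644 + (3/2)*7569) + 6525) + 483) = 49047/(((5644 + 22707/2) + 6525) + 483) = 49047/((33995/2 + 6525) + 483) = 49047/(47045/2 + 483) = 49047/(48011/2) = 49047*(2/48011) = 98094/48011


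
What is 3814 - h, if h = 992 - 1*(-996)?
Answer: 1826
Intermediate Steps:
h = 1988 (h = 992 + 996 = 1988)
3814 - h = 3814 - 1*1988 = 3814 - 1988 = 1826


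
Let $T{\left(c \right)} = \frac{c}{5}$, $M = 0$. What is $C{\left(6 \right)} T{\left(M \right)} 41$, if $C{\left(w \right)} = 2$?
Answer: $0$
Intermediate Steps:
$T{\left(c \right)} = \frac{c}{5}$ ($T{\left(c \right)} = c \frac{1}{5} = \frac{c}{5}$)
$C{\left(6 \right)} T{\left(M \right)} 41 = 2 \cdot \frac{1}{5} \cdot 0 \cdot 41 = 2 \cdot 0 \cdot 41 = 0 \cdot 41 = 0$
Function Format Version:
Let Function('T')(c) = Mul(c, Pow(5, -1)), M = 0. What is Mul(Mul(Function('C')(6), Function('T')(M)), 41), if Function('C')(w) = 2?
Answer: 0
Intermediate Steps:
Function('T')(c) = Mul(Rational(1, 5), c) (Function('T')(c) = Mul(c, Rational(1, 5)) = Mul(Rational(1, 5), c))
Mul(Mul(Function('C')(6), Function('T')(M)), 41) = Mul(Mul(2, Mul(Rational(1, 5), 0)), 41) = Mul(Mul(2, 0), 41) = Mul(0, 41) = 0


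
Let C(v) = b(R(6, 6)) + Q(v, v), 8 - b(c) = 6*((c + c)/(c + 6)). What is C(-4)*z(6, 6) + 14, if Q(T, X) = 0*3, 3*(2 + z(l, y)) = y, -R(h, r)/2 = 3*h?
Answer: 14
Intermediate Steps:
R(h, r) = -6*h
b(c) = 8 - 12*c/(6 + c) (b(c) = 8 - 6*(c + c)/(c + 6) = 8 - 6*(2*c)/(6 + c) = 8 - 6*2*c/(6 + c) = 8 - 12*c/(6 + c))
z(l, y) = -2 + y/3
Q(T, X) = 0
C(v) = -32/5 (C(v) = 4*(12 - (-6)*6)/(6 - 6*6) + 0 = 4*(12 - 1*(-36))/(6 - 36) + 0 = 4*(12 + 36)/(-30) + 0 = 4*(-1/30)*48 + 0 = -32/5 + 0 = -32/5)
C(-4)*z(6, 6) + 14 = -32*(-2 + (⅓)*6)/5 + 14 = -32*(-2 + 2)/5 + 14 = -32/5*0 + 14 = 0 + 14 = 14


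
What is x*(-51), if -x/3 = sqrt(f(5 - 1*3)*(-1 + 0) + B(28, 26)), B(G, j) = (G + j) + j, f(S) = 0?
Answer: 612*sqrt(5) ≈ 1368.5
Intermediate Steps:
B(G, j) = G + 2*j
x = -12*sqrt(5) (x = -3*sqrt(0*(-1 + 0) + (28 + 2*26)) = -3*sqrt(0*(-1) + (28 + 52)) = -3*sqrt(0 + 80) = -12*sqrt(5) ≈ -26.833)
x*(-51) = -12*sqrt(5)*(-51) = 612*sqrt(5)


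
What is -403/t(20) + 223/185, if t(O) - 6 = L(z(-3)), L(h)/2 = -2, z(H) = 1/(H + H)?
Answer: -74109/370 ≈ -200.29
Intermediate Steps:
z(H) = 1/(2*H)
L(h) = -4 (L(h) = 2*(-2) = -4)
t(O) = 2 (t(O) = 6 - 4 = 2)
-403/t(20) + 223/185 = -403/2 + 223/185 = -74109/370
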